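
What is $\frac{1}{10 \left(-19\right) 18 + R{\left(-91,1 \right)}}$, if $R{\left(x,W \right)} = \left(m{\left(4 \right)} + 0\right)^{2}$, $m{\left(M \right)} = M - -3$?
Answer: $- \frac{1}{3371} \approx -0.00029665$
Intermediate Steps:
$m{\left(M \right)} = 3 + M$ ($m{\left(M \right)} = M + 3 = 3 + M$)
$R{\left(x,W \right)} = 49$ ($R{\left(x,W \right)} = \left(\left(3 + 4\right) + 0\right)^{2} = \left(7 + 0\right)^{2} = 7^{2} = 49$)
$\frac{1}{10 \left(-19\right) 18 + R{\left(-91,1 \right)}} = \frac{1}{10 \left(-19\right) 18 + 49} = \frac{1}{\left(-190\right) 18 + 49} = \frac{1}{-3420 + 49} = \frac{1}{-3371} = - \frac{1}{3371}$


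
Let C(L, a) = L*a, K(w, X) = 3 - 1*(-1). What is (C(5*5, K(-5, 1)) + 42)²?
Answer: 20164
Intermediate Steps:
K(w, X) = 4 (K(w, X) = 3 + 1 = 4)
(C(5*5, K(-5, 1)) + 42)² = ((5*5)*4 + 42)² = (25*4 + 42)² = (100 + 42)² = 142² = 20164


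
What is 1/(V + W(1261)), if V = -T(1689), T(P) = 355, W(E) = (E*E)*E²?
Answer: 1/2528484794286 ≈ 3.9549e-13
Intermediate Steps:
W(E) = E⁴ (W(E) = E²*E² = E⁴)
V = -355 (V = -1*355 = -355)
1/(V + W(1261)) = 1/(-355 + 1261⁴) = 1/(-355 + 2528484794641) = 1/2528484794286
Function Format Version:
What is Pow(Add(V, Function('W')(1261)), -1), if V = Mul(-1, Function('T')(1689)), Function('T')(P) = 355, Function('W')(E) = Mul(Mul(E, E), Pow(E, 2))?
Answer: Rational(1, 2528484794286) ≈ 3.9549e-13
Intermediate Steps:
Function('W')(E) = Pow(E, 4) (Function('W')(E) = Mul(Pow(E, 2), Pow(E, 2)) = Pow(E, 4))
V = -355 (V = Mul(-1, 355) = -355)
Pow(Add(V, Function('W')(1261)), -1) = Pow(Add(-355, Pow(1261, 4)), -1) = Pow(Add(-355, 2528484794641), -1) = Pow(2528484794286, -1) = Rational(1, 2528484794286)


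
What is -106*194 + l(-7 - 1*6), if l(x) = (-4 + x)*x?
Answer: -20343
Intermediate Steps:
l(x) = x*(-4 + x)
-106*194 + l(-7 - 1*6) = -106*194 + (-7 - 1*6)*(-4 + (-7 - 1*6)) = -20564 + (-7 - 6)*(-4 + (-7 - 6)) = -20564 - 13*(-4 - 13) = -20564 - 13*(-17) = -20564 + 221 = -20343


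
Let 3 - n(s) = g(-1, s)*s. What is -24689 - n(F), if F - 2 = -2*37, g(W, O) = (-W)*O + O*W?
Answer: -24692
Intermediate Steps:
g(W, O) = 0 (g(W, O) = -O*W + O*W = 0)
F = -72 (F = 2 - 2*37 = 2 - 74 = -72)
n(s) = 3 (n(s) = 3 - 0*s = 3 - 1*0 = 3 + 0 = 3)
-24689 - n(F) = -24689 - 1*3 = -24689 - 3 = -24692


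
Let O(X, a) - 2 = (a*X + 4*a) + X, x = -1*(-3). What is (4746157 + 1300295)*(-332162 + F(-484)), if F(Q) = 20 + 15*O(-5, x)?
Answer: -2008824840864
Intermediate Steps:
x = 3
O(X, a) = 2 + X + 4*a + X*a (O(X, a) = 2 + ((a*X + 4*a) + X) = 2 + ((X*a + 4*a) + X) = 2 + ((4*a + X*a) + X) = 2 + (X + 4*a + X*a) = 2 + X + 4*a + X*a)
F(Q) = -70 (F(Q) = 20 + 15*(2 - 5 + 4*3 - 5*3) = 20 + 15*(2 - 5 + 12 - 15) = 20 + 15*(-6) = 20 - 90 = -70)
(4746157 + 1300295)*(-332162 + F(-484)) = (4746157 + 1300295)*(-332162 - 70) = 6046452*(-332232) = -2008824840864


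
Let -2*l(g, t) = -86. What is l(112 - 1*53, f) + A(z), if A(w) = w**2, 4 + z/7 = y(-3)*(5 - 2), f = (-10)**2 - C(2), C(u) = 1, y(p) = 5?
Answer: 5972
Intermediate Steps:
f = 99 (f = (-10)**2 - 1*1 = 100 - 1 = 99)
l(g, t) = 43 (l(g, t) = -1/2*(-86) = 43)
z = 77 (z = -28 + 7*(5*(5 - 2)) = -28 + 7*(5*3) = -28 + 7*15 = -28 + 105 = 77)
l(112 - 1*53, f) + A(z) = 43 + 77**2 = 43 + 5929 = 5972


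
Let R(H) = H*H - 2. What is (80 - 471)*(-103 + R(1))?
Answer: 40664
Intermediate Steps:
R(H) = -2 + H² (R(H) = H² - 2 = -2 + H²)
(80 - 471)*(-103 + R(1)) = (80 - 471)*(-103 + (-2 + 1²)) = -391*(-103 + (-2 + 1)) = -391*(-103 - 1) = -391*(-104) = 40664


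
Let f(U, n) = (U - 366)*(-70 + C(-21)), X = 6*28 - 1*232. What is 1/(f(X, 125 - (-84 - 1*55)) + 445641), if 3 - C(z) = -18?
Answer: 1/466711 ≈ 2.1427e-6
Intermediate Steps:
X = -64 (X = 168 - 232 = -64)
C(z) = 21 (C(z) = 3 - 1*(-18) = 3 + 18 = 21)
f(U, n) = 17934 - 49*U (f(U, n) = (U - 366)*(-70 + 21) = (-366 + U)*(-49) = 17934 - 49*U)
1/(f(X, 125 - (-84 - 1*55)) + 445641) = 1/((17934 - 49*(-64)) + 445641) = 1/((17934 + 3136) + 445641) = 1/(21070 + 445641) = 1/466711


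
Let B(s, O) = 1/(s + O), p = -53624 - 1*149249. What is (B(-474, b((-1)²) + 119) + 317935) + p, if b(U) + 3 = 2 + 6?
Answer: 40271699/350 ≈ 1.1506e+5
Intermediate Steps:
b(U) = 5 (b(U) = -3 + (2 + 6) = -3 + 8 = 5)
p = -202873 (p = -53624 - 149249 = -202873)
B(s, O) = 1/(O + s)
(B(-474, b((-1)²) + 119) + 317935) + p = (1/((5 + 119) - 474) + 317935) - 202873 = (1/(124 - 474) + 317935) - 202873 = (1/(-350) + 317935) - 202873 = (-1/350 + 317935) - 202873 = 111277249/350 - 202873 = 40271699/350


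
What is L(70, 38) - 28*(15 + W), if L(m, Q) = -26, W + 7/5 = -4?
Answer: -1474/5 ≈ -294.80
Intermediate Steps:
W = -27/5 (W = -7/5 - 4 = -27/5 ≈ -5.4000)
L(70, 38) - 28*(15 + W) = -26 - 28*(15 - 27/5) = -26 - 28*48/5 = -26 - 1344/5 = -1474/5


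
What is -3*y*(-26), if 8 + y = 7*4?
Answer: 1560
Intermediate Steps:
y = 20 (y = -8 + 7*4 = -8 + 28 = 20)
-3*y*(-26) = -3*20*(-26) = -60*(-26) = 1560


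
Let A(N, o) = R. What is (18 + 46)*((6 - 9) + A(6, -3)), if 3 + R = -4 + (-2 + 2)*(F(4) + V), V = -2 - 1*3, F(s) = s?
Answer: -640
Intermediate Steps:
V = -5 (V = -2 - 3 = -5)
R = -7 (R = -3 + (-4 + (-2 + 2)*(4 - 5)) = -3 + (-4 + 0*(-1)) = -3 + (-4 + 0) = -3 - 4 = -7)
A(N, o) = -7
(18 + 46)*((6 - 9) + A(6, -3)) = (18 + 46)*((6 - 9) - 7) = 64*(-3 - 7) = 64*(-10) = -640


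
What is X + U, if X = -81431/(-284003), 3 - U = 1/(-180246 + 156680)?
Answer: 21997731043/6692814698 ≈ 3.2868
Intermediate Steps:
U = 70699/23566 (U = 3 - 1/(-180246 + 156680) = 3 - 1/(-23566) = 3 - 1*(-1/23566) = 3 + 1/23566 = 70699/23566 ≈ 3.0000)
X = 81431/284003 (X = -81431*(-1/284003) = 81431/284003 ≈ 0.28673)
X + U = 81431/284003 + 70699/23566 = 21997731043/6692814698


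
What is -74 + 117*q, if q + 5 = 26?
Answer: 2383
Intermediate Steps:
q = 21 (q = -5 + 26 = 21)
-74 + 117*q = -74 + 117*21 = -74 + 2457 = 2383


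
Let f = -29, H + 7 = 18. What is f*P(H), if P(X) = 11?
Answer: -319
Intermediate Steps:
H = 11 (H = -7 + 18 = 11)
f*P(H) = -29*11 = -319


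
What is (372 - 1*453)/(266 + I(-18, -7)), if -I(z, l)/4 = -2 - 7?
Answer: -81/302 ≈ -0.26821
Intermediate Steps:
I(z, l) = 36 (I(z, l) = -4*(-2 - 7) = -4*(-9) = 36)
(372 - 1*453)/(266 + I(-18, -7)) = (372 - 1*453)/(266 + 36) = (372 - 453)/302 = -81*1/302 = -81/302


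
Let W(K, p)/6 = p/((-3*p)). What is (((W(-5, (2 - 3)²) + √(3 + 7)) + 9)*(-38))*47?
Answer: -12502 - 1786*√10 ≈ -18150.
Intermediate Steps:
W(K, p) = -2 (W(K, p) = 6*(p/((-3*p))) = 6*(p*(-1/(3*p))) = 6*(-⅓) = -2)
(((W(-5, (2 - 3)²) + √(3 + 7)) + 9)*(-38))*47 = (((-2 + √(3 + 7)) + 9)*(-38))*47 = (((-2 + √10) + 9)*(-38))*47 = ((7 + √10)*(-38))*47 = (-266 - 38*√10)*47 = -12502 - 1786*√10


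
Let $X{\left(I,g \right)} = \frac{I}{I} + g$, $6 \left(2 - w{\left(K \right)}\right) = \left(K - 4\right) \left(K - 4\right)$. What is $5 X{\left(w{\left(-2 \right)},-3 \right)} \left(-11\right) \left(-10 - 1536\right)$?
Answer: $-170060$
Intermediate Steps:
$w{\left(K \right)} = 2 - \frac{\left(-4 + K\right)^{2}}{6}$ ($w{\left(K \right)} = 2 - \frac{\left(K - 4\right) \left(K - 4\right)}{6} = 2 - \frac{\left(-4 + K\right) \left(-4 + K\right)}{6} = 2 - \frac{\left(-4 + K\right)^{2}}{6}$)
$X{\left(I,g \right)} = 1 + g$
$5 X{\left(w{\left(-2 \right)},-3 \right)} \left(-11\right) \left(-10 - 1536\right) = 5 \left(1 - 3\right) \left(-11\right) \left(-10 - 1536\right) = 5 \left(-2\right) \left(-11\right) \left(-10 - 1536\right) = \left(-10\right) \left(-11\right) \left(-10 - 1536\right) = 110 \left(-1546\right) = -170060$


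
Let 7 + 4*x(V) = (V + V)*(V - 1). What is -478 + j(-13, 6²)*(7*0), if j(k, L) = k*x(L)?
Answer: -478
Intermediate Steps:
x(V) = -7/4 + V*(-1 + V)/2 (x(V) = -7/4 + ((V + V)*(V - 1))/4 = -7/4 + ((2*V)*(-1 + V))/4 = -7/4 + (2*V*(-1 + V))/4 = -7/4 + V*(-1 + V)/2)
j(k, L) = k*(-7/4 + L²/2 - L/2)
-478 + j(-13, 6²)*(7*0) = -478 + ((¼)*(-13)*(-7 - 2*6² + 2*(6²)²))*(7*0) = -478 + ((¼)*(-13)*(-7 - 2*36 + 2*36²))*0 = -478 + ((¼)*(-13)*(-7 - 72 + 2*1296))*0 = -478 + ((¼)*(-13)*(-7 - 72 + 2592))*0 = -478 + ((¼)*(-13)*2513)*0 = -478 - 32669/4*0 = -478 + 0 = -478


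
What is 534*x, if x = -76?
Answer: -40584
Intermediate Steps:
534*x = 534*(-76) = -40584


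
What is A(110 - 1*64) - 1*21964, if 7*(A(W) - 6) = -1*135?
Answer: -153841/7 ≈ -21977.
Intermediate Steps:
A(W) = -93/7 (A(W) = 6 + (-1*135)/7 = 6 + (⅐)*(-135) = 6 - 135/7 = -93/7)
A(110 - 1*64) - 1*21964 = -93/7 - 1*21964 = -93/7 - 21964 = -153841/7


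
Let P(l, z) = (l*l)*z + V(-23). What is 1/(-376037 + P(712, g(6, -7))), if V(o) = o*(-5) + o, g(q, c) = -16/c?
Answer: 7/5479489 ≈ 1.2775e-6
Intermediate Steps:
V(o) = -4*o (V(o) = -5*o + o = -4*o)
P(l, z) = 92 + z*l² (P(l, z) = (l*l)*z - 4*(-23) = l²*z + 92 = z*l² + 92 = 92 + z*l²)
1/(-376037 + P(712, g(6, -7))) = 1/(-376037 + (92 - 16/(-7)*712²)) = 1/(-376037 + (92 - 16*(-⅐)*506944)) = 1/(-376037 + (92 + (16/7)*506944)) = 1/(-376037 + (92 + 8111104/7)) = 1/(-376037 + 8111748/7) = 1/(5479489/7) = 7/5479489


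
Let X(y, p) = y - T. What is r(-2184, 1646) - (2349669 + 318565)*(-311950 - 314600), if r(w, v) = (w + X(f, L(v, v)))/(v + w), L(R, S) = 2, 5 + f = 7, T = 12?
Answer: 449709361417397/269 ≈ 1.6718e+12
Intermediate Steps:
f = 2 (f = -5 + 7 = 2)
X(y, p) = -12 + y (X(y, p) = y - 1*12 = y - 12 = -12 + y)
r(w, v) = (-10 + w)/(v + w) (r(w, v) = (w + (-12 + 2))/(v + w) = (w - 10)/(v + w) = (-10 + w)/(v + w))
r(-2184, 1646) - (2349669 + 318565)*(-311950 - 314600) = (-10 - 2184)/(1646 - 2184) - (2349669 + 318565)*(-311950 - 314600) = -2194/(-538) - 2668234*(-626550) = -1/538*(-2194) - 1*(-1671782012700) = 1097/269 + 1671782012700 = 449709361417397/269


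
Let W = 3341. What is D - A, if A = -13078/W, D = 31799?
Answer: 8173349/257 ≈ 31803.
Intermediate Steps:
A = -1006/257 (A = -13078/3341 = -13078*1/3341 = -1006/257 ≈ -3.9144)
D - A = 31799 - 1*(-1006/257) = 31799 + 1006/257 = 8173349/257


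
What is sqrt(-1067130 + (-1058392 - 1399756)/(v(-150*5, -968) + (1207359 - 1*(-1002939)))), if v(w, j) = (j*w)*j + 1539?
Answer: I*sqrt(523724925870747016890846)/700556163 ≈ 1033.0*I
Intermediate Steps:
v(w, j) = 1539 + w*j**2 (v(w, j) = w*j**2 + 1539 = 1539 + w*j**2)
sqrt(-1067130 + (-1058392 - 1399756)/(v(-150*5, -968) + (1207359 - 1*(-1002939)))) = sqrt(-1067130 + (-1058392 - 1399756)/((1539 - 150*5*(-968)**2) + (1207359 - 1*(-1002939)))) = sqrt(-1067130 - 2458148/((1539 - 750*937024) + (1207359 + 1002939))) = sqrt(-1067130 - 2458148/((1539 - 702768000) + 2210298)) = sqrt(-1067130 - 2458148/(-702766461 + 2210298)) = sqrt(-1067130 - 2458148/(-700556163)) = sqrt(-1067130 - 2458148*(-1/700556163)) = sqrt(-1067130 + 2458148/700556163) = sqrt(-747584495764042/700556163) = I*sqrt(523724925870747016890846)/700556163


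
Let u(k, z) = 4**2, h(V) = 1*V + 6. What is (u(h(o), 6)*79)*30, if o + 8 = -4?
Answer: 37920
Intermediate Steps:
o = -12 (o = -8 - 4 = -12)
h(V) = 6 + V (h(V) = V + 6 = 6 + V)
u(k, z) = 16
(u(h(o), 6)*79)*30 = (16*79)*30 = 1264*30 = 37920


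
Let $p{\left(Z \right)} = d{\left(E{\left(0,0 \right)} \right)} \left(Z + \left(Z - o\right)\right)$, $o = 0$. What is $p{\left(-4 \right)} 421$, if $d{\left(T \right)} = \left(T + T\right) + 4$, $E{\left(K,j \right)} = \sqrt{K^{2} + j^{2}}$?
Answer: $-13472$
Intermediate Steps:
$d{\left(T \right)} = 4 + 2 T$ ($d{\left(T \right)} = 2 T + 4 = 4 + 2 T$)
$p{\left(Z \right)} = 8 Z$ ($p{\left(Z \right)} = \left(4 + 2 \sqrt{0^{2} + 0^{2}}\right) \left(Z + \left(Z - 0\right)\right) = \left(4 + 2 \sqrt{0 + 0}\right) \left(Z + \left(Z + 0\right)\right) = \left(4 + 2 \sqrt{0}\right) \left(Z + Z\right) = \left(4 + 2 \cdot 0\right) 2 Z = \left(4 + 0\right) 2 Z = 4 \cdot 2 Z = 8 Z$)
$p{\left(-4 \right)} 421 = 8 \left(-4\right) 421 = \left(-32\right) 421 = -13472$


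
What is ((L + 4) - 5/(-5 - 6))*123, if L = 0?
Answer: 6027/11 ≈ 547.91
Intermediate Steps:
((L + 4) - 5/(-5 - 6))*123 = ((0 + 4) - 5/(-5 - 6))*123 = (4 - 5/(-11))*123 = (4 - 5*(-1/11))*123 = (4 + 5/11)*123 = (49/11)*123 = 6027/11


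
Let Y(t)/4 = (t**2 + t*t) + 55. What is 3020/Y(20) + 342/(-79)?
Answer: -46553/13509 ≈ -3.4461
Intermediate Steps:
Y(t) = 220 + 8*t**2 (Y(t) = 4*((t**2 + t*t) + 55) = 4*((t**2 + t**2) + 55) = 4*(2*t**2 + 55) = 4*(55 + 2*t**2) = 220 + 8*t**2)
3020/Y(20) + 342/(-79) = 3020/(220 + 8*20**2) + 342/(-79) = 3020/(220 + 8*400) + 342*(-1/79) = 3020/(220 + 3200) - 342/79 = 3020/3420 - 342/79 = 3020*(1/3420) - 342/79 = 151/171 - 342/79 = -46553/13509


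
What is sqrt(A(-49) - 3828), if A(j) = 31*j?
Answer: I*sqrt(5347) ≈ 73.123*I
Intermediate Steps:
sqrt(A(-49) - 3828) = sqrt(31*(-49) - 3828) = sqrt(-1519 - 3828) = sqrt(-5347) = I*sqrt(5347)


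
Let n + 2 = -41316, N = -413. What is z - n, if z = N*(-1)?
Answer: 41731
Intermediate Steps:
n = -41318 (n = -2 - 41316 = -41318)
z = 413 (z = -413*(-1) = 413)
z - n = 413 - 1*(-41318) = 413 + 41318 = 41731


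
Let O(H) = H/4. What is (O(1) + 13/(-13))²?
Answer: 9/16 ≈ 0.56250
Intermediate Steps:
O(H) = H/4 (O(H) = H*(¼) = H/4)
(O(1) + 13/(-13))² = ((¼)*1 + 13/(-13))² = (¼ + 13*(-1/13))² = (¼ - 1)² = (-¾)² = 9/16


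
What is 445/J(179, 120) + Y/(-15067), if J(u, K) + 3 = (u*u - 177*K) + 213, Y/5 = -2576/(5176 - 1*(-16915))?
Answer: 11404453065/281919797159 ≈ 0.040453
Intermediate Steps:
Y = -12880/22091 (Y = 5*(-2576/(5176 - 1*(-16915))) = 5*(-2576/(5176 + 16915)) = 5*(-2576/22091) = -12880/22091 ≈ -0.58304)
J(u, K) = 210 + u**2 - 177*K (J(u, K) = -3 + ((u*u - 177*K) + 213) = -3 + ((u**2 - 177*K) + 213) = -3 + (213 + u**2 - 177*K) = 210 + u**2 - 177*K)
445/J(179, 120) + Y/(-15067) = 445/(210 + 179**2 - 177*120) - 12880/22091/(-15067) = 445/(210 + 32041 - 21240) - 12880/22091*(-1/15067) = 445/11011 + 12880/332845097 = 11404453065/281919797159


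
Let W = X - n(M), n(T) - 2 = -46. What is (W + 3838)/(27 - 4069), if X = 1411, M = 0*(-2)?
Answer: -5293/4042 ≈ -1.3095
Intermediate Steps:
M = 0
n(T) = -44 (n(T) = 2 - 46 = -44)
W = 1455 (W = 1411 - 1*(-44) = 1411 + 44 = 1455)
(W + 3838)/(27 - 4069) = (1455 + 3838)/(27 - 4069) = 5293/(-4042) = 5293*(-1/4042) = -5293/4042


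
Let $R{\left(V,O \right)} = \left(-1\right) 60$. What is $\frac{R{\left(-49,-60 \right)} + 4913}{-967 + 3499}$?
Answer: $\frac{23}{12} \approx 1.9167$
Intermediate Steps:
$R{\left(V,O \right)} = -60$
$\frac{R{\left(-49,-60 \right)} + 4913}{-967 + 3499} = \frac{-60 + 4913}{-967 + 3499} = \frac{4853}{2532} = 4853 \cdot \frac{1}{2532} = \frac{23}{12}$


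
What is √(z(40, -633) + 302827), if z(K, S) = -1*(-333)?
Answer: 2*√75790 ≈ 550.60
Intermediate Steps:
z(K, S) = 333
√(z(40, -633) + 302827) = √(333 + 302827) = √303160 = 2*√75790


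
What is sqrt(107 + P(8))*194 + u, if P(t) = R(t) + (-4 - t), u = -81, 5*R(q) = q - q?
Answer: -81 + 194*sqrt(95) ≈ 1809.9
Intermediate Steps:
R(q) = 0 (R(q) = (q - q)/5 = (1/5)*0 = 0)
P(t) = -4 - t (P(t) = 0 + (-4 - t) = -4 - t)
sqrt(107 + P(8))*194 + u = sqrt(107 + (-4 - 1*8))*194 - 81 = sqrt(107 + (-4 - 8))*194 - 81 = sqrt(107 - 12)*194 - 81 = sqrt(95)*194 - 81 = 194*sqrt(95) - 81 = -81 + 194*sqrt(95)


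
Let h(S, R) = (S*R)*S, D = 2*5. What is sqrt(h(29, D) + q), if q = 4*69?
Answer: sqrt(8686) ≈ 93.199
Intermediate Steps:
D = 10
h(S, R) = R*S**2 (h(S, R) = (R*S)*S = R*S**2)
q = 276
sqrt(h(29, D) + q) = sqrt(10*29**2 + 276) = sqrt(10*841 + 276) = sqrt(8410 + 276) = sqrt(8686)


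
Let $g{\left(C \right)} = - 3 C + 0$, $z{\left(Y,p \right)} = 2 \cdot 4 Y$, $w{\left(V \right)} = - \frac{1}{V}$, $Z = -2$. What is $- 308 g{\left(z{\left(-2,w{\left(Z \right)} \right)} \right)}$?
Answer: $-14784$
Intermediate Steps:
$z{\left(Y,p \right)} = 8 Y$
$g{\left(C \right)} = - 3 C$
$- 308 g{\left(z{\left(-2,w{\left(Z \right)} \right)} \right)} = - 308 \left(- 3 \cdot 8 \left(-2\right)\right) = - 308 \left(\left(-3\right) \left(-16\right)\right) = \left(-308\right) 48 = -14784$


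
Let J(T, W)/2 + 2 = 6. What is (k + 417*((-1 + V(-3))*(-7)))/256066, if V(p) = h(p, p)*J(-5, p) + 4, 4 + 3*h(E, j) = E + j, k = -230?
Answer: 68853/256066 ≈ 0.26889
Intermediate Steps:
h(E, j) = -4/3 + E/3 + j/3 (h(E, j) = -4/3 + (E + j)/3 = -4/3 + (E/3 + j/3) = -4/3 + E/3 + j/3)
J(T, W) = 8 (J(T, W) = -4 + 2*6 = -4 + 12 = 8)
V(p) = -20/3 + 16*p/3 (V(p) = (-4/3 + p/3 + p/3)*8 + 4 = (-4/3 + 2*p/3)*8 + 4 = (-32/3 + 16*p/3) + 4 = -20/3 + 16*p/3)
(k + 417*((-1 + V(-3))*(-7)))/256066 = (-230 + 417*((-1 + (-20/3 + (16/3)*(-3)))*(-7)))/256066 = (-230 + 417*((-1 + (-20/3 - 16))*(-7)))*(1/256066) = (-230 + 417*((-1 - 68/3)*(-7)))*(1/256066) = (-230 + 417*(-71/3*(-7)))*(1/256066) = (-230 + 417*(497/3))*(1/256066) = (-230 + 69083)*(1/256066) = 68853*(1/256066) = 68853/256066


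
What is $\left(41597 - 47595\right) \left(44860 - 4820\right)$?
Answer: $-240159920$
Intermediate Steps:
$\left(41597 - 47595\right) \left(44860 - 4820\right) = \left(-5998\right) 40040 = -240159920$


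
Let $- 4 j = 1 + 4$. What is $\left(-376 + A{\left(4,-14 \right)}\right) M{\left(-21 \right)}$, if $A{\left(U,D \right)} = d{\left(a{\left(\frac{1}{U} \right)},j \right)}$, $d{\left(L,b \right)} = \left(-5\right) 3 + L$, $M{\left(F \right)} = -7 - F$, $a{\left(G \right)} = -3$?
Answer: $-5516$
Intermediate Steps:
$j = - \frac{5}{4}$ ($j = - \frac{1 + 4}{4} = \left(- \frac{1}{4}\right) 5 = - \frac{5}{4} \approx -1.25$)
$d{\left(L,b \right)} = -15 + L$
$A{\left(U,D \right)} = -18$ ($A{\left(U,D \right)} = -15 - 3 = -18$)
$\left(-376 + A{\left(4,-14 \right)}\right) M{\left(-21 \right)} = \left(-376 - 18\right) \left(-7 - -21\right) = - 394 \left(-7 + 21\right) = \left(-394\right) 14 = -5516$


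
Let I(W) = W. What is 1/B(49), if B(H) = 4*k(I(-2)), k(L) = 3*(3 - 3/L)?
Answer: 1/54 ≈ 0.018519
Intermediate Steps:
k(L) = 9 - 9/L
B(H) = 54 (B(H) = 4*(9 - 9/(-2)) = 4*(9 - 9*(-½)) = 4*(9 + 9/2) = 4*(27/2) = 54)
1/B(49) = 1/54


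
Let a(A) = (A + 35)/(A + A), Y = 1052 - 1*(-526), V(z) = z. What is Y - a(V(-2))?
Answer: 6345/4 ≈ 1586.3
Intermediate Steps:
Y = 1578 (Y = 1052 + 526 = 1578)
a(A) = (35 + A)/(2*A) (a(A) = (35 + A)/((2*A)) = (35 + A)*(1/(2*A)) = (35 + A)/(2*A))
Y - a(V(-2)) = 1578 - (35 - 2)/(2*(-2)) = 1578 - (-1)*33/(2*2) = 1578 - 1*(-33/4) = 1578 + 33/4 = 6345/4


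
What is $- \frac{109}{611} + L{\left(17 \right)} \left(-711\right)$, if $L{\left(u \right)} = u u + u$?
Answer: $- \frac{132932935}{611} \approx -2.1757 \cdot 10^{5}$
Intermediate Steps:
$L{\left(u \right)} = u + u^{2}$ ($L{\left(u \right)} = u^{2} + u = u + u^{2}$)
$- \frac{109}{611} + L{\left(17 \right)} \left(-711\right) = - \frac{109}{611} + 17 \left(1 + 17\right) \left(-711\right) = \left(-109\right) \frac{1}{611} + 17 \cdot 18 \left(-711\right) = - \frac{109}{611} + 306 \left(-711\right) = - \frac{109}{611} - 217566 = - \frac{132932935}{611}$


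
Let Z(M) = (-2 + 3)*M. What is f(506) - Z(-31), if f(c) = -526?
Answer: -495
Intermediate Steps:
Z(M) = M (Z(M) = 1*M = M)
f(506) - Z(-31) = -526 - 1*(-31) = -526 + 31 = -495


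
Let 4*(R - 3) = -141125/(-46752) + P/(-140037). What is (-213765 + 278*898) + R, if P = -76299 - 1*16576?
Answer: 104411481203633/2909782144 ≈ 35883.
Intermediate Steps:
P = -92875 (P = -76299 - 16576 = -92875)
R = 11407659057/2909782144 (R = 3 + (-141125/(-46752) - 92875/(-140037))/4 = 3 + (-141125*(-1/46752) - 92875*(-1/140037))/4 = 3 + (141125/46752 + 92875/140037)/4 = 3 + (¼)*(2678312625/727445536) = 3 + 2678312625/2909782144 = 11407659057/2909782144 ≈ 3.9205)
(-213765 + 278*898) + R = (-213765 + 278*898) + 11407659057/2909782144 = (-213765 + 249644) + 11407659057/2909782144 = 35879 + 11407659057/2909782144 = 104411481203633/2909782144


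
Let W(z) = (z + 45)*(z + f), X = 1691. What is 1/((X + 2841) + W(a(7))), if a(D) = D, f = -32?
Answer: 1/3232 ≈ 0.00030941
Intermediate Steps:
W(z) = (-32 + z)*(45 + z) (W(z) = (z + 45)*(z - 32) = (45 + z)*(-32 + z) = (-32 + z)*(45 + z))
1/((X + 2841) + W(a(7))) = 1/((1691 + 2841) + (-1440 + 7² + 13*7)) = 1/(4532 + (-1440 + 49 + 91)) = 1/(4532 - 1300) = 1/3232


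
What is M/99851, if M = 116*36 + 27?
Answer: 4203/99851 ≈ 0.042093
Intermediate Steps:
M = 4203 (M = 4176 + 27 = 4203)
M/99851 = 4203/99851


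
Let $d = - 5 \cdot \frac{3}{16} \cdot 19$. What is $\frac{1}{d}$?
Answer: $- \frac{16}{285} \approx -0.05614$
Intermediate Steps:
$d = - \frac{285}{16}$ ($d = - 5 \cdot 3 \cdot \frac{1}{16} \cdot 19 = \left(-5\right) \frac{3}{16} \cdot 19 = \left(- \frac{15}{16}\right) 19 = - \frac{285}{16} \approx -17.813$)
$\frac{1}{d} = \frac{1}{- \frac{285}{16}} = - \frac{16}{285}$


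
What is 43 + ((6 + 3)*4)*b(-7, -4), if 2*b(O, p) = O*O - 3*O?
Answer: 1303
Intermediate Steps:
b(O, p) = O**2/2 - 3*O/2 (b(O, p) = (O*O - 3*O)/2 = (O**2 - 3*O)/2 = O**2/2 - 3*O/2)
43 + ((6 + 3)*4)*b(-7, -4) = 43 + ((6 + 3)*4)*((1/2)*(-7)*(-3 - 7)) = 43 + (9*4)*((1/2)*(-7)*(-10)) = 43 + 36*35 = 43 + 1260 = 1303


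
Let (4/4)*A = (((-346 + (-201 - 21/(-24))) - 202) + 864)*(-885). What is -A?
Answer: 820395/8 ≈ 1.0255e+5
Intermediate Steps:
A = -820395/8 (A = (((-346 + (-201 - 21/(-24))) - 202) + 864)*(-885) = (((-346 + (-201 - 21*(-1)/24)) - 202) + 864)*(-885) = (((-346 + (-201 - 1*(-7/8))) - 202) + 864)*(-885) = (((-346 + (-201 + 7/8)) - 202) + 864)*(-885) = (((-346 - 1601/8) - 202) + 864)*(-885) = ((-4369/8 - 202) + 864)*(-885) = (-5985/8 + 864)*(-885) = (927/8)*(-885) = -820395/8 ≈ -1.0255e+5)
-A = -1*(-820395/8) = 820395/8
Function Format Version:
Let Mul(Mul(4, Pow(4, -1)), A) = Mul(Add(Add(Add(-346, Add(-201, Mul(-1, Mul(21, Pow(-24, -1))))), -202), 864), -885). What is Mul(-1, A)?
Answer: Rational(820395, 8) ≈ 1.0255e+5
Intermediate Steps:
A = Rational(-820395, 8) (A = Mul(Add(Add(Add(-346, Add(-201, Mul(-1, Mul(21, Pow(-24, -1))))), -202), 864), -885) = Mul(Add(Add(Add(-346, Add(-201, Mul(-1, Mul(21, Rational(-1, 24))))), -202), 864), -885) = Mul(Add(Add(Add(-346, Add(-201, Mul(-1, Rational(-7, 8)))), -202), 864), -885) = Mul(Add(Add(Add(-346, Add(-201, Rational(7, 8))), -202), 864), -885) = Mul(Add(Add(Add(-346, Rational(-1601, 8)), -202), 864), -885) = Mul(Add(Add(Rational(-4369, 8), -202), 864), -885) = Mul(Add(Rational(-5985, 8), 864), -885) = Mul(Rational(927, 8), -885) = Rational(-820395, 8) ≈ -1.0255e+5)
Mul(-1, A) = Mul(-1, Rational(-820395, 8)) = Rational(820395, 8)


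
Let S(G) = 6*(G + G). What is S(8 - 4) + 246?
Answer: 294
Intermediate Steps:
S(G) = 12*G (S(G) = 6*(2*G) = 12*G)
S(8 - 4) + 246 = 12*(8 - 4) + 246 = 12*4 + 246 = 48 + 246 = 294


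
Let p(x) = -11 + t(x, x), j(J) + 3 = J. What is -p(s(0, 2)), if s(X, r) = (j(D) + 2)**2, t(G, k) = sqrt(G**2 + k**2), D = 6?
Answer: 11 - 25*sqrt(2) ≈ -24.355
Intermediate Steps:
j(J) = -3 + J
s(X, r) = 25 (s(X, r) = ((-3 + 6) + 2)**2 = (3 + 2)**2 = 5**2 = 25)
p(x) = -11 + sqrt(2)*sqrt(x**2) (p(x) = -11 + sqrt(x**2 + x**2) = -11 + sqrt(2*x**2) = -11 + sqrt(2)*sqrt(x**2))
-p(s(0, 2)) = -(-11 + sqrt(2)*sqrt(25**2)) = -(-11 + sqrt(2)*sqrt(625)) = -(-11 + sqrt(2)*25) = -(-11 + 25*sqrt(2)) = 11 - 25*sqrt(2)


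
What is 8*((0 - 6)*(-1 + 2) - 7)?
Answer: -104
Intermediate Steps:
8*((0 - 6)*(-1 + 2) - 7) = 8*(-6*1 - 7) = 8*(-6 - 7) = 8*(-13) = -104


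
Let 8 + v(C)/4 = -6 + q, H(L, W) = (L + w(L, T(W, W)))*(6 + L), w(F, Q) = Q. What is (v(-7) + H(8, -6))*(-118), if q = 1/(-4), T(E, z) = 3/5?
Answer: -37406/5 ≈ -7481.2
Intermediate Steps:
T(E, z) = ⅗ (T(E, z) = 3*(⅕) = ⅗)
q = -¼ ≈ -0.25000
H(L, W) = (6 + L)*(⅗ + L) (H(L, W) = (L + ⅗)*(6 + L) = (⅗ + L)*(6 + L) = (6 + L)*(⅗ + L))
v(C) = -57 (v(C) = -32 + 4*(-6 - ¼) = -32 + 4*(-25/4) = -32 - 25 = -57)
(v(-7) + H(8, -6))*(-118) = (-57 + (18/5 + 8² + (33/5)*8))*(-118) = (-57 + (18/5 + 64 + 264/5))*(-118) = (-57 + 602/5)*(-118) = (317/5)*(-118) = -37406/5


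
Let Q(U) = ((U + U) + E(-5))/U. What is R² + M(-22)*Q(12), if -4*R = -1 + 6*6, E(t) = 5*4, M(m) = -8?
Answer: 2267/48 ≈ 47.229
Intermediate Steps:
E(t) = 20
R = -35/4 (R = -(-1 + 6*6)/4 = -(-1 + 36)/4 = -¼*35 = -35/4 ≈ -8.7500)
Q(U) = (20 + 2*U)/U (Q(U) = ((U + U) + 20)/U = (2*U + 20)/U = (20 + 2*U)/U)
R² + M(-22)*Q(12) = (-35/4)² - 8*(2 + 20/12) = 1225/16 - 8*(2 + 20*(1/12)) = 1225/16 - 8*(2 + 5/3) = 1225/16 - 8*11/3 = 1225/16 - 88/3 = 2267/48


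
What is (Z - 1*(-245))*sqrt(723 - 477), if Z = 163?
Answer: 408*sqrt(246) ≈ 6399.2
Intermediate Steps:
(Z - 1*(-245))*sqrt(723 - 477) = (163 - 1*(-245))*sqrt(723 - 477) = (163 + 245)*sqrt(246) = 408*sqrt(246)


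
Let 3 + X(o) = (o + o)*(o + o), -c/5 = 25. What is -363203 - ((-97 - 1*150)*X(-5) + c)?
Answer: -339119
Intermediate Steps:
c = -125 (c = -5*25 = -125)
X(o) = -3 + 4*o² (X(o) = -3 + (o + o)*(o + o) = -3 + (2*o)*(2*o) = -3 + 4*o²)
-363203 - ((-97 - 1*150)*X(-5) + c) = -363203 - ((-97 - 1*150)*(-3 + 4*(-5)²) - 125) = -363203 - ((-97 - 150)*(-3 + 4*25) - 125) = -363203 - (-247*(-3 + 100) - 125) = -363203 - (-247*97 - 125) = -363203 - (-23959 - 125) = -363203 - 1*(-24084) = -363203 + 24084 = -339119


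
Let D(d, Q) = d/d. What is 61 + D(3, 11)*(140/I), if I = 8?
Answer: 157/2 ≈ 78.500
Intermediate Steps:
D(d, Q) = 1
61 + D(3, 11)*(140/I) = 61 + 1*(140/8) = 61 + 1*(140*(⅛)) = 61 + 1*(35/2) = 61 + 35/2 = 157/2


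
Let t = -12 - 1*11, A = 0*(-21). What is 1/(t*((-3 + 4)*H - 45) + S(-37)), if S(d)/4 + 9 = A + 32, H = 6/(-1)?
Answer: 1/1265 ≈ 0.00079051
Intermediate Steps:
H = -6 (H = 6*(-1) = -6)
A = 0
t = -23 (t = -12 - 11 = -23)
S(d) = 92 (S(d) = -36 + 4*(0 + 32) = -36 + 4*32 = -36 + 128 = 92)
1/(t*((-3 + 4)*H - 45) + S(-37)) = 1/(-23*((-3 + 4)*(-6) - 45) + 92) = 1/(-23*(1*(-6) - 45) + 92) = 1/(-23*(-6 - 45) + 92) = 1/(-23*(-51) + 92) = 1/(1173 + 92) = 1/1265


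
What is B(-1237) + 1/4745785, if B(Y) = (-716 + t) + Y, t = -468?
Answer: -11489545484/4745785 ≈ -2421.0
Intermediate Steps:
B(Y) = -1184 + Y (B(Y) = (-716 - 468) + Y = -1184 + Y)
B(-1237) + 1/4745785 = (-1184 - 1237) + 1/4745785 = -2421 + 1/4745785 = -11489545484/4745785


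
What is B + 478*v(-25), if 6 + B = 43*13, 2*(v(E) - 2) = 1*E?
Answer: -4466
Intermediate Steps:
v(E) = 2 + E/2 (v(E) = 2 + (1*E)/2 = 2 + E/2)
B = 553 (B = -6 + 43*13 = -6 + 559 = 553)
B + 478*v(-25) = 553 + 478*(2 + (½)*(-25)) = 553 + 478*(2 - 25/2) = 553 + 478*(-21/2) = 553 - 5019 = -4466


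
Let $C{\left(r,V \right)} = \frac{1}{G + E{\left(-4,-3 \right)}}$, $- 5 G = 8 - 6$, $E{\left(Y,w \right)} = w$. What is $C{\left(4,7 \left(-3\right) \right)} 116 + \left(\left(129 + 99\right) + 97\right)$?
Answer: $\frac{4945}{17} \approx 290.88$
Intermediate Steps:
$G = - \frac{2}{5}$ ($G = - \frac{8 - 6}{5} = \left(- \frac{1}{5}\right) 2 = - \frac{2}{5} \approx -0.4$)
$C{\left(r,V \right)} = - \frac{5}{17}$ ($C{\left(r,V \right)} = \frac{1}{- \frac{2}{5} - 3} = \frac{1}{- \frac{17}{5}} = - \frac{5}{17}$)
$C{\left(4,7 \left(-3\right) \right)} 116 + \left(\left(129 + 99\right) + 97\right) = \left(- \frac{5}{17}\right) 116 + \left(\left(129 + 99\right) + 97\right) = - \frac{580}{17} + \left(228 + 97\right) = - \frac{580}{17} + 325 = \frac{4945}{17}$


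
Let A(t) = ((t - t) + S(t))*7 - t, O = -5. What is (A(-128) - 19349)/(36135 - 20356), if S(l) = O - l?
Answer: -18360/15779 ≈ -1.1636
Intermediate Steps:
S(l) = -5 - l
A(t) = -35 - 8*t (A(t) = ((t - t) + (-5 - t))*7 - t = (0 + (-5 - t))*7 - t = (-5 - t)*7 - t = (-35 - 7*t) - t = -35 - 8*t)
(A(-128) - 19349)/(36135 - 20356) = ((-35 - 8*(-128)) - 19349)/(36135 - 20356) = ((-35 + 1024) - 19349)/15779 = (989 - 19349)*(1/15779) = -18360*1/15779 = -18360/15779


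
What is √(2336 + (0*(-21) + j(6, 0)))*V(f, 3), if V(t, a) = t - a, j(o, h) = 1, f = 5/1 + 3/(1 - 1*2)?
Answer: -√2337 ≈ -48.343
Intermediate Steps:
f = 2 (f = 5*1 + 3/(1 - 2) = 5 + 3/(-1) = 5 + 3*(-1) = 5 - 3 = 2)
√(2336 + (0*(-21) + j(6, 0)))*V(f, 3) = √(2336 + (0*(-21) + 1))*(2 - 1*3) = √(2336 + (0 + 1))*(2 - 3) = √(2336 + 1)*(-1) = √2337*(-1) = -√2337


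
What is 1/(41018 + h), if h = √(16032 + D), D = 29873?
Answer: 41018/1682430419 - √45905/1682430419 ≈ 2.4253e-5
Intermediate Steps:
h = √45905 (h = √(16032 + 29873) = √45905 ≈ 214.25)
1/(41018 + h) = 1/(41018 + √45905)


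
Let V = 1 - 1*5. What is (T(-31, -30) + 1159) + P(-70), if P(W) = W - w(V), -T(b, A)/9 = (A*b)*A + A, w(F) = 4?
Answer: 252455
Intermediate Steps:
V = -4 (V = 1 - 5 = -4)
T(b, A) = -9*A - 9*b*A² (T(b, A) = -9*((A*b)*A + A) = -9*(b*A² + A) = -9*(A + b*A²) = -9*A - 9*b*A²)
P(W) = -4 + W (P(W) = W - 1*4 = W - 4 = -4 + W)
(T(-31, -30) + 1159) + P(-70) = (-9*(-30)*(1 - 30*(-31)) + 1159) + (-4 - 70) = (-9*(-30)*(1 + 930) + 1159) - 74 = (-9*(-30)*931 + 1159) - 74 = (251370 + 1159) - 74 = 252529 - 74 = 252455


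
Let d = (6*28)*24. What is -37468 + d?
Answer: -33436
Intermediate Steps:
d = 4032 (d = 168*24 = 4032)
-37468 + d = -37468 + 4032 = -33436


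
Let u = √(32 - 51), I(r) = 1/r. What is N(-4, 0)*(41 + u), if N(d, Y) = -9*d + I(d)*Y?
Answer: 1476 + 36*I*√19 ≈ 1476.0 + 156.92*I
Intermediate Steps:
u = I*√19 (u = √(-19) = I*√19 ≈ 4.3589*I)
N(d, Y) = -9*d + Y/d
N(-4, 0)*(41 + u) = (-9*(-4) + 0/(-4))*(41 + I*√19) = (36 + 0*(-¼))*(41 + I*√19) = (36 + 0)*(41 + I*√19) = 36*(41 + I*√19) = 1476 + 36*I*√19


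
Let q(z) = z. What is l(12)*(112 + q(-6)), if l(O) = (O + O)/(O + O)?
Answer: 106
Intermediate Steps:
l(O) = 1 (l(O) = (2*O)/((2*O)) = (2*O)*(1/(2*O)) = 1)
l(12)*(112 + q(-6)) = 1*(112 - 6) = 1*106 = 106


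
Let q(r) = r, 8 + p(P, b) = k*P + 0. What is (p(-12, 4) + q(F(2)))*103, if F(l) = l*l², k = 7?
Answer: -8652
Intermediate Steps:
F(l) = l³
p(P, b) = -8 + 7*P (p(P, b) = -8 + (7*P + 0) = -8 + 7*P)
(p(-12, 4) + q(F(2)))*103 = ((-8 + 7*(-12)) + 2³)*103 = ((-8 - 84) + 8)*103 = (-92 + 8)*103 = -84*103 = -8652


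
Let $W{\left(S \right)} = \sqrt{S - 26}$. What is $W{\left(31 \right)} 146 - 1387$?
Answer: $-1387 + 146 \sqrt{5} \approx -1060.5$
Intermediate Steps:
$W{\left(S \right)} = \sqrt{-26 + S}$
$W{\left(31 \right)} 146 - 1387 = \sqrt{-26 + 31} \cdot 146 - 1387 = \sqrt{5} \cdot 146 - 1387 = 146 \sqrt{5} - 1387 = -1387 + 146 \sqrt{5}$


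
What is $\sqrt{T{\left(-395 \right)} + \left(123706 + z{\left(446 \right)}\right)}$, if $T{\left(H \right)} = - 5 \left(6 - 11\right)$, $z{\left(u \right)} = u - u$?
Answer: $\sqrt{123731} \approx 351.75$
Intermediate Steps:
$z{\left(u \right)} = 0$
$T{\left(H \right)} = 25$ ($T{\left(H \right)} = \left(-5\right) \left(-5\right) = 25$)
$\sqrt{T{\left(-395 \right)} + \left(123706 + z{\left(446 \right)}\right)} = \sqrt{25 + \left(123706 + 0\right)} = \sqrt{25 + 123706} = \sqrt{123731}$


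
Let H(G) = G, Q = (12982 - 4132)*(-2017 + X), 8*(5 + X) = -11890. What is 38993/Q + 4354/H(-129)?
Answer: -90125384348/2670129075 ≈ -33.753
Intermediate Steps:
X = -5965/4 (X = -5 + (1/8)*(-11890) = -5 - 5945/4 = -5965/4 ≈ -1491.3)
Q = -62096025/2 (Q = (12982 - 4132)*(-2017 - 5965/4) = 8850*(-14033/4) = -62096025/2 ≈ -3.1048e+7)
38993/Q + 4354/H(-129) = 38993/(-62096025/2) + 4354/(-129) = 38993*(-2/62096025) + 4354*(-1/129) = -77986/62096025 - 4354/129 = -90125384348/2670129075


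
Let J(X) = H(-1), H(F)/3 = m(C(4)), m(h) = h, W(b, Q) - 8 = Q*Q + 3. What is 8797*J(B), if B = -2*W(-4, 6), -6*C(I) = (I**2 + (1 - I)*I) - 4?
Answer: 0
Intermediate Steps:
W(b, Q) = 11 + Q**2 (W(b, Q) = 8 + (Q*Q + 3) = 8 + (Q**2 + 3) = 8 + (3 + Q**2) = 11 + Q**2)
C(I) = 2/3 - I**2/6 - I*(1 - I)/6 (C(I) = -((I**2 + (1 - I)*I) - 4)/6 = -((I**2 + I*(1 - I)) - 4)/6 = -(-4 + I**2 + I*(1 - I))/6 = 2/3 - I**2/6 - I*(1 - I)/6)
H(F) = 0 (H(F) = 3*(2/3 - 1/6*4) = 3*(2/3 - 2/3) = 3*0 = 0)
B = -94 (B = -2*(11 + 6**2) = -2*(11 + 36) = -2*47 = -94)
J(X) = 0
8797*J(B) = 8797*0 = 0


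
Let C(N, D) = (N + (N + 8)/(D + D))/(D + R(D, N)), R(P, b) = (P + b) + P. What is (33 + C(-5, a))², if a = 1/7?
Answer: 4141225/4096 ≈ 1011.0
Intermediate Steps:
R(P, b) = b + 2*P
a = ⅐ (a = 1*(⅐) = ⅐ ≈ 0.14286)
C(N, D) = (N + (8 + N)/(2*D))/(N + 3*D) (C(N, D) = (N + (N + 8)/(D + D))/(D + (N + 2*D)) = (N + (8 + N)/((2*D)))/(N + 3*D) = (N + (8 + N)*(1/(2*D)))/(N + 3*D) = (N + (8 + N)/(2*D))/(N + 3*D))
(33 + C(-5, a))² = (33 + (4 + (½)*(-5) + (⅐)*(-5))/((⅐)*(-5 + 3*(⅐))))² = (33 + 7*(4 - 5/2 - 5/7)/(-5 + 3/7))² = (33 + 7*(11/14)/(-32/7))² = (33 + 7*(-7/32)*(11/14))² = (33 - 77/64)² = (2035/64)² = 4141225/4096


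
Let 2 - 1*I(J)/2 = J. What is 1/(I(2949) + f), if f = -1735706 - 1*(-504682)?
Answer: -1/1236918 ≈ -8.0846e-7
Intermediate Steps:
I(J) = 4 - 2*J
f = -1231024 (f = -1735706 + 504682 = -1231024)
1/(I(2949) + f) = 1/((4 - 2*2949) - 1231024) = 1/((4 - 5898) - 1231024) = 1/(-5894 - 1231024) = 1/(-1236918) = -1/1236918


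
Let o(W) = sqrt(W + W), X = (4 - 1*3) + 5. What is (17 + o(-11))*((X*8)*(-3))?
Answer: -2448 - 144*I*sqrt(22) ≈ -2448.0 - 675.42*I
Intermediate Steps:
X = 6 (X = (4 - 3) + 5 = 1 + 5 = 6)
o(W) = sqrt(2)*sqrt(W) (o(W) = sqrt(2*W) = sqrt(2)*sqrt(W))
(17 + o(-11))*((X*8)*(-3)) = (17 + sqrt(2)*sqrt(-11))*((6*8)*(-3)) = (17 + sqrt(2)*(I*sqrt(11)))*(48*(-3)) = (17 + I*sqrt(22))*(-144) = -2448 - 144*I*sqrt(22)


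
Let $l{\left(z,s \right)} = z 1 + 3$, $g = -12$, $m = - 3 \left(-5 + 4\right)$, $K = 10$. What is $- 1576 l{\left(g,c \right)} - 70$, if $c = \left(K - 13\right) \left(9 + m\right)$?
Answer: $14114$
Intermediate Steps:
$m = 3$ ($m = \left(-3\right) \left(-1\right) = 3$)
$c = -36$ ($c = \left(10 - 13\right) \left(9 + 3\right) = \left(-3\right) 12 = -36$)
$l{\left(z,s \right)} = 3 + z$ ($l{\left(z,s \right)} = z + 3 = 3 + z$)
$- 1576 l{\left(g,c \right)} - 70 = - 1576 \left(3 - 12\right) - 70 = \left(-1576\right) \left(-9\right) - 70 = 14184 - 70 = 14114$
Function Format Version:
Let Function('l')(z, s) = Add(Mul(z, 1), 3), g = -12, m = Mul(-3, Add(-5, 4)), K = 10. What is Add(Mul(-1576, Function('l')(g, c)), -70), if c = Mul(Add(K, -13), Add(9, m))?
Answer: 14114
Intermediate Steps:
m = 3 (m = Mul(-3, -1) = 3)
c = -36 (c = Mul(Add(10, -13), Add(9, 3)) = Mul(-3, 12) = -36)
Function('l')(z, s) = Add(3, z) (Function('l')(z, s) = Add(z, 3) = Add(3, z))
Add(Mul(-1576, Function('l')(g, c)), -70) = Add(Mul(-1576, Add(3, -12)), -70) = Add(Mul(-1576, -9), -70) = Add(14184, -70) = 14114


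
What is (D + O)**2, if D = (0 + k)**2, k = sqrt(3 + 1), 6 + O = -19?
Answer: 441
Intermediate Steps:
O = -25 (O = -6 - 19 = -25)
k = 2 (k = sqrt(4) = 2)
D = 4 (D = (0 + 2)**2 = 2**2 = 4)
(D + O)**2 = (4 - 25)**2 = (-21)**2 = 441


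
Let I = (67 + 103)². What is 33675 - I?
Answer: 4775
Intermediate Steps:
I = 28900 (I = 170² = 28900)
33675 - I = 33675 - 1*28900 = 33675 - 28900 = 4775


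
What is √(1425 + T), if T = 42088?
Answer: √43513 ≈ 208.60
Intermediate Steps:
√(1425 + T) = √(1425 + 42088) = √43513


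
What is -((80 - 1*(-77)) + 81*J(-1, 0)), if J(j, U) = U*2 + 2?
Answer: -319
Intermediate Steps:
J(j, U) = 2 + 2*U (J(j, U) = 2*U + 2 = 2 + 2*U)
-((80 - 1*(-77)) + 81*J(-1, 0)) = -((80 - 1*(-77)) + 81*(2 + 2*0)) = -((80 + 77) + 81*(2 + 0)) = -(157 + 81*2) = -(157 + 162) = -1*319 = -319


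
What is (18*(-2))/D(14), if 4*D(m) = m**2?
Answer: -36/49 ≈ -0.73469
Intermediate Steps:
D(m) = m**2/4
(18*(-2))/D(14) = (18*(-2))/(((1/4)*14**2)) = -36/((1/4)*196) = -36/49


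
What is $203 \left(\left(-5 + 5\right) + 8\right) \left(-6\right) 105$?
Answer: $-1023120$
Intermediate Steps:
$203 \left(\left(-5 + 5\right) + 8\right) \left(-6\right) 105 = 203 \left(0 + 8\right) \left(-6\right) 105 = 203 \cdot 8 \left(-6\right) 105 = 203 \left(-48\right) 105 = \left(-9744\right) 105 = -1023120$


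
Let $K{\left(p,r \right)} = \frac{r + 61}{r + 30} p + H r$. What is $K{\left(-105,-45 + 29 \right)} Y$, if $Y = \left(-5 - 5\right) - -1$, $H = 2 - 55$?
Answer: $- \frac{9189}{2} \approx -4594.5$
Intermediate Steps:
$H = -53$
$K{\left(p,r \right)} = - 53 r + \frac{p \left(61 + r\right)}{30 + r}$ ($K{\left(p,r \right)} = \frac{r + 61}{r + 30} p - 53 r = \frac{61 + r}{30 + r} p - 53 r = \frac{p \left(61 + r\right)}{30 + r} - 53 r = - 53 r + \frac{p \left(61 + r\right)}{30 + r}$)
$Y = -9$ ($Y = \left(-5 - 5\right) + 1 = -10 + 1 = -9$)
$K{\left(-105,-45 + 29 \right)} Y = \frac{- 1590 \left(-45 + 29\right) - 53 \left(-45 + 29\right)^{2} + 61 \left(-105\right) - 105 \left(-45 + 29\right)}{30 + \left(-45 + 29\right)} \left(-9\right) = \frac{\left(-1590\right) \left(-16\right) - 53 \left(-16\right)^{2} - 6405 - -1680}{30 - 16} \left(-9\right) = \frac{25440 - 13568 - 6405 + 1680}{14} \left(-9\right) = \frac{1}{14} \cdot 7147 \left(-9\right) = \frac{1021}{2} \left(-9\right) = - \frac{9189}{2}$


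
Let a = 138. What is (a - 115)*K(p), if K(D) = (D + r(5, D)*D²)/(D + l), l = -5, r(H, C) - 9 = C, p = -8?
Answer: -1288/13 ≈ -99.077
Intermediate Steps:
r(H, C) = 9 + C
K(D) = (D + D²*(9 + D))/(-5 + D) (K(D) = (D + (9 + D)*D²)/(D - 5) = (D + D²*(9 + D))/(-5 + D))
(a - 115)*K(p) = (138 - 115)*(-8*(1 - 8*(9 - 8))/(-5 - 8)) = 23*(-8*(1 - 8*1)/(-13)) = 23*(-8*(-1/13)*(1 - 8)) = 23*(-8*(-1/13)*(-7)) = 23*(-56/13) = -1288/13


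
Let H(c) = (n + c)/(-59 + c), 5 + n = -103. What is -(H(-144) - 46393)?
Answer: 1345361/29 ≈ 46392.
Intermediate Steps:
n = -108 (n = -5 - 103 = -108)
H(c) = (-108 + c)/(-59 + c)
-(H(-144) - 46393) = -((-108 - 144)/(-59 - 144) - 46393) = -(-252/(-203) - 46393) = -(-1/203*(-252) - 46393) = -(36/29 - 46393) = -1*(-1345361/29) = 1345361/29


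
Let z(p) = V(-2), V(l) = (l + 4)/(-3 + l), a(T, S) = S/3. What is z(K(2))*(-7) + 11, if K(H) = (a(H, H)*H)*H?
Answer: 69/5 ≈ 13.800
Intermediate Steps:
a(T, S) = S/3 (a(T, S) = S*(⅓) = S/3)
K(H) = H³/3 (K(H) = ((H/3)*H)*H = (H²/3)*H = H³/3)
V(l) = (4 + l)/(-3 + l)
z(p) = -⅖ (z(p) = (4 - 2)/(-3 - 2) = 2/(-5) = -⅕*2 = -⅖)
z(K(2))*(-7) + 11 = -⅖*(-7) + 11 = 14/5 + 11 = 69/5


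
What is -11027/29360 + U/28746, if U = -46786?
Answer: -845309551/421991280 ≈ -2.0031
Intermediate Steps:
-11027/29360 + U/28746 = -11027/29360 - 46786/28746 = -11027*1/29360 - 46786*1/28746 = -11027/29360 - 23393/14373 = -845309551/421991280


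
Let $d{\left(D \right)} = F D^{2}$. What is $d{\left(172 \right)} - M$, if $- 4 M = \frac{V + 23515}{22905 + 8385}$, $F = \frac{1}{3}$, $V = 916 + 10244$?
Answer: $\frac{82285277}{8344} \approx 9861.6$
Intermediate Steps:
$V = 11160$
$F = \frac{1}{3} \approx 0.33333$
$M = - \frac{6935}{25032}$ ($M = - \frac{\left(11160 + 23515\right) \frac{1}{22905 + 8385}}{4} = - \frac{34675 \cdot \frac{1}{31290}}{4} = \left(- \frac{1}{4}\right) \frac{6935}{6258} = - \frac{6935}{25032} \approx -0.27705$)
$d{\left(D \right)} = \frac{D^{2}}{3}$
$d{\left(172 \right)} - M = \frac{172^{2}}{3} - - \frac{6935}{25032} = \frac{1}{3} \cdot 29584 + \frac{6935}{25032} = \frac{29584}{3} + \frac{6935}{25032} = \frac{82285277}{8344}$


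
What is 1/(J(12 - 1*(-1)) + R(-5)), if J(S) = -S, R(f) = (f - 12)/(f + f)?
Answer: -10/113 ≈ -0.088496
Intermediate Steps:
R(f) = (-12 + f)/(2*f) (R(f) = (-12 + f)/((2*f)) = (-12 + f)*(1/(2*f)) = (-12 + f)/(2*f))
1/(J(12 - 1*(-1)) + R(-5)) = 1/(-(12 - 1*(-1)) + (1/2)*(-12 - 5)/(-5)) = 1/(-(12 + 1) + (1/2)*(-1/5)*(-17)) = 1/(-1*13 + 17/10) = 1/(-13 + 17/10) = 1/(-113/10) = -10/113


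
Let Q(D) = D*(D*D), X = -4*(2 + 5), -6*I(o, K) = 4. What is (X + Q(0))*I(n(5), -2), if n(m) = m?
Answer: 56/3 ≈ 18.667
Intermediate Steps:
I(o, K) = -2/3 (I(o, K) = -1/6*4 = -2/3)
X = -28 (X = -4*7 = -28)
Q(D) = D**3 (Q(D) = D*D**2 = D**3)
(X + Q(0))*I(n(5), -2) = (-28 + 0**3)*(-2/3) = (-28 + 0)*(-2/3) = -28*(-2/3) = 56/3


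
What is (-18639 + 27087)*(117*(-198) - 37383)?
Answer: -511517952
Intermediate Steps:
(-18639 + 27087)*(117*(-198) - 37383) = 8448*(-23166 - 37383) = 8448*(-60549) = -511517952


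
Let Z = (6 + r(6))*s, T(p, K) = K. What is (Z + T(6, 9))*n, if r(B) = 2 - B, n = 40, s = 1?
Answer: 440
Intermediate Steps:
Z = 2 (Z = (6 + (2 - 1*6))*1 = (6 + (2 - 6))*1 = (6 - 4)*1 = 2*1 = 2)
(Z + T(6, 9))*n = (2 + 9)*40 = 11*40 = 440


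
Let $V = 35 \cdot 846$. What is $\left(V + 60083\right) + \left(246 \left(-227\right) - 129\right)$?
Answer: $33722$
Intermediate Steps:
$V = 29610$
$\left(V + 60083\right) + \left(246 \left(-227\right) - 129\right) = \left(29610 + 60083\right) + \left(246 \left(-227\right) - 129\right) = 89693 - 55971 = 33722$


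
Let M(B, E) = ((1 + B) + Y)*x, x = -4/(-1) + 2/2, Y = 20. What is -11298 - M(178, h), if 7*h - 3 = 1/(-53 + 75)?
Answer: -12293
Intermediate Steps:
h = 67/154 (h = 3/7 + 1/(7*(-53 + 75)) = 3/7 + (1/7)/22 = 3/7 + (1/7)*(1/22) = 3/7 + 1/154 = 67/154 ≈ 0.43506)
x = 5 (x = -4*(-1) + 2*(1/2) = 4 + 1 = 5)
M(B, E) = 105 + 5*B (M(B, E) = ((1 + B) + 20)*5 = (21 + B)*5 = 105 + 5*B)
-11298 - M(178, h) = -11298 - (105 + 5*178) = -11298 - (105 + 890) = -11298 - 1*995 = -11298 - 995 = -12293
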